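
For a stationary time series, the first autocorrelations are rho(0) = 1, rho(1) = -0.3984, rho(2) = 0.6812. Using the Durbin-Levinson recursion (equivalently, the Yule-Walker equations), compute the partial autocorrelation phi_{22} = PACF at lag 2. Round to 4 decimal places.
\phi_{22} = 0.6211

The PACF at lag k is phi_{kk}, the last component of the solution
to the Yule-Walker system G_k phi = r_k where
  (G_k)_{ij} = rho(|i - j|), (r_k)_i = rho(i), i,j = 1..k.
Equivalently, Durbin-Levinson gives phi_{kk} iteratively:
  phi_{11} = rho(1)
  phi_{kk} = [rho(k) - sum_{j=1..k-1} phi_{k-1,j} rho(k-j)]
            / [1 - sum_{j=1..k-1} phi_{k-1,j} rho(j)],
  phi_{k,j} = phi_{k-1,j} - phi_{kk} phi_{k-1,k-j},  j = 1..k-1.
Step k = 1:
  phi_11 = rho(1) = -0.3984.
Step k = 2:
  phi_22 = [rho(2) - phi_11 rho(1)] / [1 - phi_11 rho(1)] = [0.6812 - (-0.3984)(-0.3984)] / [1 - (-0.3984)(-0.3984)]
         = 0.52247744 / 0.84127744 = 0.6211.
Therefore phi_{22} = 0.6211.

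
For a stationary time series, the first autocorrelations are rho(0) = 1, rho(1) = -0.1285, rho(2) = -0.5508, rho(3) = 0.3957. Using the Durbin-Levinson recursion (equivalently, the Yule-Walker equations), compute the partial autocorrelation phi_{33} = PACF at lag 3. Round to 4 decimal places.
\phi_{33} = 0.3200

The PACF at lag k is phi_{kk}, the last component of the solution
to the Yule-Walker system G_k phi = r_k where
  (G_k)_{ij} = rho(|i - j|), (r_k)_i = rho(i), i,j = 1..k.
Equivalently, Durbin-Levinson gives phi_{kk} iteratively:
  phi_{11} = rho(1)
  phi_{kk} = [rho(k) - sum_{j=1..k-1} phi_{k-1,j} rho(k-j)]
            / [1 - sum_{j=1..k-1} phi_{k-1,j} rho(j)],
  phi_{k,j} = phi_{k-1,j} - phi_{kk} phi_{k-1,k-j},  j = 1..k-1.
Step k = 1:
  phi_11 = rho(1) = -0.1285.
Step k = 2:
  phi_22 = [rho(2) - phi_11 rho(1)] / [1 - phi_11 rho(1)] = [-0.5508 - (-0.1285)(-0.1285)] / [1 - (-0.1285)(-0.1285)]
         = -0.56731225 / 0.98348775 = -0.576837.
  Update: phi_21 = phi_11 - phi_22 phi_11 = -0.1285 - (-0.576837)(-0.1285) = -0.202624.
Step k = 3:
  phi_33 = [rho(3) - phi_21 rho(2) - phi_22 rho(1)] / [1 - phi_21 rho(1) - phi_22 rho(2)]
    numerator   = 0.3957 - (-0.202624)(-0.5508) - (-0.576837)(-0.1285) = 0.20997137
    denominator = 1 - (-0.202624)(-0.1285) - (-0.576837)(-0.5508) = 0.65624098
  phi_33 = 0.20997137 / 0.65624098 = 0.32.
Therefore phi_{33} = 0.3200.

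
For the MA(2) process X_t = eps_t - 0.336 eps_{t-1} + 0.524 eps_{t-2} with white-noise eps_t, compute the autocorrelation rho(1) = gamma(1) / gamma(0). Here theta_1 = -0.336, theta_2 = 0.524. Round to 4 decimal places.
\rho(1) = -0.3691

For an MA(q) process with theta_0 = 1, the autocovariance is
  gamma(k) = sigma^2 * sum_{i=0..q-k} theta_i * theta_{i+k},
and rho(k) = gamma(k) / gamma(0). Sigma^2 cancels.
  numerator   = (1)*(-0.336) + (-0.336)*(0.524) = -0.512064.
  denominator = (1)^2 + (-0.336)^2 + (0.524)^2 = 1.387472.
  rho(1) = -0.512064 / 1.387472 = -0.3691.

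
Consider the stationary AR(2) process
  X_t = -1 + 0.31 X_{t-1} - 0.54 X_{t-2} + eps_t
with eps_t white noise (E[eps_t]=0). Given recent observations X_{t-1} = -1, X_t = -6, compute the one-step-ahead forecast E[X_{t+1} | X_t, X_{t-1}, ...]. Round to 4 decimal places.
E[X_{t+1} \mid \mathcal F_t] = -2.3200

For an AR(p) model X_t = c + sum_i phi_i X_{t-i} + eps_t, the
one-step-ahead conditional mean is
  E[X_{t+1} | X_t, ...] = c + sum_i phi_i X_{t+1-i}.
Substitute known values:
  E[X_{t+1} | ...] = -1 + (0.31) * (-6) + (-0.54) * (-1)
                   = -2.3200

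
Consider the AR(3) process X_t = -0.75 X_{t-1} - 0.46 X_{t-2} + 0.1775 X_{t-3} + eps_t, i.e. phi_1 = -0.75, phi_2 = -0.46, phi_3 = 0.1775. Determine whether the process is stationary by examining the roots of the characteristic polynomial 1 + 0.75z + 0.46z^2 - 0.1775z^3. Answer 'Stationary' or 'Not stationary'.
\text{Stationary}

The AR(p) characteristic polynomial is P(z) = 1 + 0.75z + 0.46z^2 - 0.1775z^3.
Stationarity requires all roots to lie outside the unit circle, i.e. |z| > 1 for every root.
Degree 3: look for a simple real root z0 first, then factor out (1 - z/z0) and solve the remaining quadratic.
Testing z0 = 4: P(4) = 1 + (0.75)(4) + (0.46)(4)^2 + (-0.1775)(4)^3
  = 1 + (3) + (7.36) + (-11.36) = 0.  So z_0 = 4 is a root, |z_0| = 4.
Divide out the factor (1 - 0.25 z) = (1 - z/z0) (since 1/z0 = 0.25):
  P(z) = (1 - 0.25 z)(1 + (1) z + (0.71) z^2)
  [check: z-coef 1 - (0.25) = 0.75; z^2-coef 0.71 - (0.25)(1) = 0.46; z^3-coef -(0.25)(0.71) = -0.1775.]
Remaining roots from the quadratic factor 1 + (1) z + (0.71) z^2:
  Set 1 + (1) z + (0.71) z^2 = 0, i.e. a z^2 + b z + c = 0 with a = 0.71, b = 1, c = 1.
  Discriminant D = b^2 - 4ac = (1)^2 - 4*(0.71)*1 = 1 - (2.84) = -1.84.
  D < 0, so the roots are the complex-conjugate pair z = (-b +/- i sqrt(-D)) / (2a) = -0.7042 +/- 0.9553i.
  For a conjugate pair |z|^2 = z * conj(z) = (product of roots) = c/a = 1/(0.71) = 1.408451, so |z| = sqrt(1.408451) = 1.1868 for both roots.
Moduli of all roots: 4.0000, 1.1868, 1.1868.
All moduli strictly greater than 1? Yes.
Verdict: Stationary.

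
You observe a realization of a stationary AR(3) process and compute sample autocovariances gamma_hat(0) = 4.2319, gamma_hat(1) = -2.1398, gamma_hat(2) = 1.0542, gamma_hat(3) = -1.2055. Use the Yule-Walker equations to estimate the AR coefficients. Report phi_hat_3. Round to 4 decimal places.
\hat\phi_{3} = -0.2180

The Yule-Walker equations for an AR(p) process read, in matrix form,
  Gamma_p phi = r_p,   with   (Gamma_p)_{ij} = gamma(|i - j|),
                       (r_p)_i = gamma(i),   i,j = 1..p.
Substitute the sample gammas (Toeplitz matrix and right-hand side of size 3):
  Gamma_p = [[4.2319, -2.1398, 1.0542], [-2.1398, 4.2319, -2.1398], [1.0542, -2.1398, 4.2319]]
  r_p     = [-2.1398, 1.0542, -1.2055]
Written out (R1..R3):
  (R1) 4.2319 phi_1 - 2.1398 phi_2 + 1.0542 phi_3 = -2.1398
  (R2) -2.1398 phi_1 + 4.2319 phi_2 - 2.1398 phi_3 = 1.0542
  (R3) 1.0542 phi_1 - 2.1398 phi_2 + 4.2319 phi_3 = -1.2055
Gaussian elimination:
  R2 <- R2 - (-2.1398/4.2319) R1 = R2 - (-0.505636) R1:  3.149941 phi_2 - 1.606759 phi_3 = -0.027759
  R3 <- R3 - (1.0542/4.2319) R1 = R3 - (0.249108) R1:  -1.606759 phi_2 + 3.96929 phi_3 = -0.672459
  R3 <- R3 - (-1.606759/3.149941) R2 = R3 - (-0.510092) R2:  3.149696 phi_3 = -0.686619
Back-substitution:
  phi_hat_3 = -0.686619 / 3.149696 = -0.217995
  phi_hat_2 = (-0.027759 - (-1.606759)(-0.217995)) / 3.149941 = -0.12001
  phi_hat_1 = (-2.1398 - (-2.1398)(-0.12001) - (1.0542)(-0.217995)) / 4.2319 = -0.512013
So phi_hat = [-0.5120, -0.1200, -0.2180].
Therefore phi_hat_3 = -0.2180.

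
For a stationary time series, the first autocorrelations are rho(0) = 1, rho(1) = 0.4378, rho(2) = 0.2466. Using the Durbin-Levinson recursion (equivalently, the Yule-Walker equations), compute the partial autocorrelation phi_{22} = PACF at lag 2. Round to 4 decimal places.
\phi_{22} = 0.0680

The PACF at lag k is phi_{kk}, the last component of the solution
to the Yule-Walker system G_k phi = r_k where
  (G_k)_{ij} = rho(|i - j|), (r_k)_i = rho(i), i,j = 1..k.
Equivalently, Durbin-Levinson gives phi_{kk} iteratively:
  phi_{11} = rho(1)
  phi_{kk} = [rho(k) - sum_{j=1..k-1} phi_{k-1,j} rho(k-j)]
            / [1 - sum_{j=1..k-1} phi_{k-1,j} rho(j)],
  phi_{k,j} = phi_{k-1,j} - phi_{kk} phi_{k-1,k-j},  j = 1..k-1.
Step k = 1:
  phi_11 = rho(1) = 0.4378.
Step k = 2:
  phi_22 = [rho(2) - phi_11 rho(1)] / [1 - phi_11 rho(1)] = [0.2466 - (0.4378)(0.4378)] / [1 - (0.4378)(0.4378)]
         = 0.05493116 / 0.80833116 = 0.068.
Therefore phi_{22} = 0.0680.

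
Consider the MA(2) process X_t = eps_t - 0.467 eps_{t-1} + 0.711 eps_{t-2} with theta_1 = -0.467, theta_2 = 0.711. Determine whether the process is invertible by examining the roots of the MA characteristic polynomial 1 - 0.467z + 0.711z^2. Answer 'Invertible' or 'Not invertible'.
\text{Invertible}

The MA(q) characteristic polynomial is P(z) = 1 - 0.467z + 0.711z^2.
Invertibility requires all roots to lie outside the unit circle, i.e. |z| > 1 for every root.
Set 1 + (-0.467) z + (0.711) z^2 = 0, i.e. a z^2 + b z + c = 0 with a = 0.711, b = -0.467, c = 1.
Discriminant D = b^2 - 4ac = (-0.467)^2 - 4*(0.711)*1 = 0.218089 - (2.844) = -2.625911.
D < 0, so the roots are the complex-conjugate pair z = (-b +/- i sqrt(-D)) / (2a) = 0.3284 +/- 1.1396i.
For a conjugate pair |z|^2 = z * conj(z) = (product of roots) = c/a = 1/(0.711) = 1.40647, so |z| = sqrt(1.40647) = 1.1859 for both roots.
Moduli of all roots: 1.1859, 1.1859.
All moduli strictly greater than 1? Yes.
Verdict: Invertible.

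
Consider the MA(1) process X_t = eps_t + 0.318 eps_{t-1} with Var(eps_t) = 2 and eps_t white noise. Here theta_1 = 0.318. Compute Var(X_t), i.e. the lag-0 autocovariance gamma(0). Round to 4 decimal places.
\gamma(0) = 2.2022

For an MA(q) process X_t = eps_t + sum_i theta_i eps_{t-i} with
Var(eps_t) = sigma^2, the variance is
  gamma(0) = sigma^2 * (1 + sum_i theta_i^2).
  sum_i theta_i^2 = (0.318)^2 = 0.101124.
  gamma(0) = 2 * (1 + 0.101124) = 2 * 1.101124 = 2.202248, which rounds to 2.2022.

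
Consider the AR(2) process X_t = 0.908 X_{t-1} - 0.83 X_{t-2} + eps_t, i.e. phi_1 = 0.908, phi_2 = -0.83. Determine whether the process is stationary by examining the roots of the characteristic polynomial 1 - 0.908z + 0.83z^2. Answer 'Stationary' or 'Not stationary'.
\text{Stationary}

The AR(p) characteristic polynomial is P(z) = 1 - 0.908z + 0.83z^2.
Stationarity requires all roots to lie outside the unit circle, i.e. |z| > 1 for every root.
Set 1 + (-0.908) z + (0.83) z^2 = 0, i.e. a z^2 + b z + c = 0 with a = 0.83, b = -0.908, c = 1.
Discriminant D = b^2 - 4ac = (-0.908)^2 - 4*(0.83)*1 = 0.824464 - (3.32) = -2.495536.
D < 0, so the roots are the complex-conjugate pair z = (-b +/- i sqrt(-D)) / (2a) = 0.547 +/- 0.9516i.
For a conjugate pair |z|^2 = z * conj(z) = (product of roots) = c/a = 1/(0.83) = 1.204819, so |z| = sqrt(1.204819) = 1.0976 for both roots.
Moduli of all roots: 1.0976, 1.0976.
All moduli strictly greater than 1? Yes.
Verdict: Stationary.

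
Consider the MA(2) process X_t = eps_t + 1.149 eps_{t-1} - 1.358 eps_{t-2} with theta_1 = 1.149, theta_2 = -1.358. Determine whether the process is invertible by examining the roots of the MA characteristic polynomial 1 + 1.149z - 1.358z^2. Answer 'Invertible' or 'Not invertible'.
\text{Not invertible}

The MA(q) characteristic polynomial is P(z) = 1 + 1.149z - 1.358z^2.
Invertibility requires all roots to lie outside the unit circle, i.e. |z| > 1 for every root.
Set 1 + (1.149) z + (-1.358) z^2 = 0, i.e. a z^2 + b z + c = 0 with a = -1.358, b = 1.149, c = 1.
Discriminant D = b^2 - 4ac = (1.149)^2 - 4*(-1.358)*1 = 1.320201 - (-5.432) = 6.752201.
D >= 0, so the roots are real: z = (-b +/- sqrt(D)) / (2a) = (-1.149 +/- 2.5985) / (-2.716).
  z_1 = (-1.149 + 2.5985) / (-2.716) = -0.5337,   |z_1| = 0.5337.
  z_2 = (-1.149 - 2.5985) / (-2.716) = 1.3798,   |z_2| = 1.3798.
Moduli of all roots: 0.5337, 1.3798.
All moduli strictly greater than 1? No.
Verdict: Not invertible.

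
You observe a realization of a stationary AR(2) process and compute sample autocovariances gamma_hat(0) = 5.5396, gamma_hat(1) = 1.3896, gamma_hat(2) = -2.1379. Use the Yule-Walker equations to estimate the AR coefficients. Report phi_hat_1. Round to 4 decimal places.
\hat\phi_{1} = 0.3710

The Yule-Walker equations for an AR(p) process read, in matrix form,
  Gamma_p phi = r_p,   with   (Gamma_p)_{ij} = gamma(|i - j|),
                       (r_p)_i = gamma(i),   i,j = 1..p.
Substitute the sample gammas (Toeplitz matrix and right-hand side of size 2):
  Gamma_p = [[5.5396, 1.3896], [1.3896, 5.5396]]
  r_p     = [1.3896, -2.1379]
Written out:
  5.5396 phi_1 + 1.3896 phi_2 = 1.3896
  1.3896 phi_1 + 5.5396 phi_2 = -2.1379
Solve by Cramer's rule:
  det = gamma(0)^2 - gamma(1)^2 = (5.5396)^2 - (1.3896)^2 = 30.68716816 - 1.93098816 = 28.75618
  phi_hat_1 = [gamma(1) gamma(0) - gamma(1) gamma(2)] / det = [(1.3896)(5.5396) - (1.3896)(-2.1379)] / 28.75618 = 10.668654 / 28.75618 = 0.371
  phi_hat_2 = [gamma(0) gamma(2) - gamma(1)^2] / det = [(5.5396)(-2.1379) - (1.3896)^2] / 28.75618 = -13.774099 / 28.75618 = -0.479
So phi_hat = [0.3710, -0.4790].
Therefore phi_hat_1 = 0.3710.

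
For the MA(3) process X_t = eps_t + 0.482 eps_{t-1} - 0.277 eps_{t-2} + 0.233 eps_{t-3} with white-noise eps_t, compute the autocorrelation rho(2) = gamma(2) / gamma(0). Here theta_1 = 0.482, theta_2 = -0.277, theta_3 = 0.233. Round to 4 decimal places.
\rho(2) = -0.1208

For an MA(q) process with theta_0 = 1, the autocovariance is
  gamma(k) = sigma^2 * sum_{i=0..q-k} theta_i * theta_{i+k},
and rho(k) = gamma(k) / gamma(0). Sigma^2 cancels.
  numerator   = (1)*(-0.277) + (0.482)*(0.233) = -0.164694.
  denominator = (1)^2 + (0.482)^2 + (-0.277)^2 + (0.233)^2 = 1.363342.
  rho(2) = -0.164694 / 1.363342 = -0.1208.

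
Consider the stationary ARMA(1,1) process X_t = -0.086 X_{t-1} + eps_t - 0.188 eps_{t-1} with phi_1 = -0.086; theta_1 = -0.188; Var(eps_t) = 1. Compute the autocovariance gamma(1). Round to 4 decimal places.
\gamma(1) = -0.2805

Multiply the model equation by X_{t-k} and take expectations. With theta_0 = psi_0 = 1 and psi_j the MA(infinity) weights, this gives
  gamma(k) - sum_i phi_i gamma(k-i) = c_k,
  c_k = sigma^2 * sum_{j=k..q} theta_j psi_{j-k}   (c_k = 0 for k > q),
using gamma(-m) = gamma(m).
psi-weights needed (psi_j = theta_j + sum_i phi_i psi_{j-i}):
  psi_1 = theta_1 + phi_1 = -0.188 + (-0.086) = -0.274
Right-hand sides:
  c_0 = sigma^2 (1 + theta_1 psi_1) = 1 * (1 + (-0.188)(-0.274)) = 1 * 1.051512 = 1.051512
  c_1 = sigma^2 theta_1 = 1 * (-0.188) = -0.188
  c_2 = 0
Equations for k = 0 and k = 1 (AR order 1):
  gamma(0) = phi_1 gamma(1) + c_0
  gamma(1) = phi_1 gamma(0) + c_1
Substituting the second into the first: gamma(0) (1 - phi_1^2) = c_0 + phi_1 c_1, so
  gamma(0) = (c_0 + phi_1 c_1) / (1 - phi_1^2) = (1.051512 + (-0.086)(-0.188)) / (1 - (-0.086)^2) = 1.06768 / 0.992604 = 1.075635.
  gamma(1) = phi_1 gamma(0) + c_1 = (-0.086)(1.075635) + (-0.188) = -0.280505.
Therefore gamma(1) = -0.2805 (to 4 decimal places).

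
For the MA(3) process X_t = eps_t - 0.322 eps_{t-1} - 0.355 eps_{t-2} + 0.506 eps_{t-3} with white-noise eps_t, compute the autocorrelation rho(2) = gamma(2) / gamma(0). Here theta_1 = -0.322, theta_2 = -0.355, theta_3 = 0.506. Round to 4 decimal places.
\rho(2) = -0.3486

For an MA(q) process with theta_0 = 1, the autocovariance is
  gamma(k) = sigma^2 * sum_{i=0..q-k} theta_i * theta_{i+k},
and rho(k) = gamma(k) / gamma(0). Sigma^2 cancels.
  numerator   = (1)*(-0.355) + (-0.322)*(0.506) = -0.517932.
  denominator = (1)^2 + (-0.322)^2 + (-0.355)^2 + (0.506)^2 = 1.485745.
  rho(2) = -0.517932 / 1.485745 = -0.3486.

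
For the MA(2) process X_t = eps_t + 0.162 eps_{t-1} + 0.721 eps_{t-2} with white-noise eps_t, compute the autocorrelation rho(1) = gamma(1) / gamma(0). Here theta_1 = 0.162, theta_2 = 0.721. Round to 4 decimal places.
\rho(1) = 0.1803

For an MA(q) process with theta_0 = 1, the autocovariance is
  gamma(k) = sigma^2 * sum_{i=0..q-k} theta_i * theta_{i+k},
and rho(k) = gamma(k) / gamma(0). Sigma^2 cancels.
  numerator   = (1)*(0.162) + (0.162)*(0.721) = 0.278802.
  denominator = (1)^2 + (0.162)^2 + (0.721)^2 = 1.546085.
  rho(1) = 0.278802 / 1.546085 = 0.1803.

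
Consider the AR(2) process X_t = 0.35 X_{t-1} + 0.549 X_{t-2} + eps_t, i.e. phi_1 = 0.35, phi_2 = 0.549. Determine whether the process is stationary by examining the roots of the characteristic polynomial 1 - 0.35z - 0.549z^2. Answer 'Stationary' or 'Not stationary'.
\text{Stationary}

The AR(p) characteristic polynomial is P(z) = 1 - 0.35z - 0.549z^2.
Stationarity requires all roots to lie outside the unit circle, i.e. |z| > 1 for every root.
Set 1 + (-0.35) z + (-0.549) z^2 = 0, i.e. a z^2 + b z + c = 0 with a = -0.549, b = -0.35, c = 1.
Discriminant D = b^2 - 4ac = (-0.35)^2 - 4*(-0.549)*1 = 0.1225 - (-2.196) = 2.3185.
D >= 0, so the roots are real: z = (-b +/- sqrt(D)) / (2a) = (0.35 +/- 1.522662) / (-1.098).
  z_1 = (0.35 + 1.522662) / (-1.098) = -1.7055,   |z_1| = 1.7055.
  z_2 = (0.35 - 1.522662) / (-1.098) = 1.068,   |z_2| = 1.068.
Moduli of all roots: 1.7055, 1.0680.
All moduli strictly greater than 1? Yes.
Verdict: Stationary.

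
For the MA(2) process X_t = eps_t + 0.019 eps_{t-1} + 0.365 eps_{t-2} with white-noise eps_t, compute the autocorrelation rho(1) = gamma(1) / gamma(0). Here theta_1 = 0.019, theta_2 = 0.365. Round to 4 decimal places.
\rho(1) = 0.0229

For an MA(q) process with theta_0 = 1, the autocovariance is
  gamma(k) = sigma^2 * sum_{i=0..q-k} theta_i * theta_{i+k},
and rho(k) = gamma(k) / gamma(0). Sigma^2 cancels.
  numerator   = (1)*(0.019) + (0.019)*(0.365) = 0.025935.
  denominator = (1)^2 + (0.019)^2 + (0.365)^2 = 1.133586.
  rho(1) = 0.025935 / 1.133586 = 0.0229.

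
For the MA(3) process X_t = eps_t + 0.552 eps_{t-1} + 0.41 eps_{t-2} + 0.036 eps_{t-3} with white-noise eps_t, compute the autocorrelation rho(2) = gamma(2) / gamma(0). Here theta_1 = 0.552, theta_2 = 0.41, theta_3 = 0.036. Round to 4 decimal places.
\rho(2) = 0.2916

For an MA(q) process with theta_0 = 1, the autocovariance is
  gamma(k) = sigma^2 * sum_{i=0..q-k} theta_i * theta_{i+k},
and rho(k) = gamma(k) / gamma(0). Sigma^2 cancels.
  numerator   = (1)*(0.41) + (0.552)*(0.036) = 0.429872.
  denominator = (1)^2 + (0.552)^2 + (0.41)^2 + (0.036)^2 = 1.4741.
  rho(2) = 0.429872 / 1.4741 = 0.2916.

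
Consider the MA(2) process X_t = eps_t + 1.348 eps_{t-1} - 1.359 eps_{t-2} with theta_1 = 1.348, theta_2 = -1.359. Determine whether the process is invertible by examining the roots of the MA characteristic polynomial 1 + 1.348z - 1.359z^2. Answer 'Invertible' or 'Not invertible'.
\text{Not invertible}

The MA(q) characteristic polynomial is P(z) = 1 + 1.348z - 1.359z^2.
Invertibility requires all roots to lie outside the unit circle, i.e. |z| > 1 for every root.
Set 1 + (1.348) z + (-1.359) z^2 = 0, i.e. a z^2 + b z + c = 0 with a = -1.359, b = 1.348, c = 1.
Discriminant D = b^2 - 4ac = (1.348)^2 - 4*(-1.359)*1 = 1.817104 - (-5.436) = 7.253104.
D >= 0, so the roots are real: z = (-b +/- sqrt(D)) / (2a) = (-1.348 +/- 2.693159) / (-2.718).
  z_1 = (-1.348 + 2.693159) / (-2.718) = -0.4949,   |z_1| = 0.4949.
  z_2 = (-1.348 - 2.693159) / (-2.718) = 1.4868,   |z_2| = 1.4868.
Moduli of all roots: 0.4949, 1.4868.
All moduli strictly greater than 1? No.
Verdict: Not invertible.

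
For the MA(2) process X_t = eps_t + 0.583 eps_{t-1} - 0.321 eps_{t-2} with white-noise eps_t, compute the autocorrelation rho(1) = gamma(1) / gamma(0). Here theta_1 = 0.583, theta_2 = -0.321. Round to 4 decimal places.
\rho(1) = 0.2743

For an MA(q) process with theta_0 = 1, the autocovariance is
  gamma(k) = sigma^2 * sum_{i=0..q-k} theta_i * theta_{i+k},
and rho(k) = gamma(k) / gamma(0). Sigma^2 cancels.
  numerator   = (1)*(0.583) + (0.583)*(-0.321) = 0.395857.
  denominator = (1)^2 + (0.583)^2 + (-0.321)^2 = 1.44293.
  rho(1) = 0.395857 / 1.44293 = 0.2743.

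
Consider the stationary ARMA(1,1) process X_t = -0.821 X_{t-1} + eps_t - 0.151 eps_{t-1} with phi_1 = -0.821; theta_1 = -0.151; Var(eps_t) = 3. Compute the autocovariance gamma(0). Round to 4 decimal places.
\gamma(0) = 11.6954

Multiply the model equation by X_{t-k} and take expectations. With theta_0 = psi_0 = 1 and psi_j the MA(infinity) weights, this gives
  gamma(k) - sum_i phi_i gamma(k-i) = c_k,
  c_k = sigma^2 * sum_{j=k..q} theta_j psi_{j-k}   (c_k = 0 for k > q),
using gamma(-m) = gamma(m).
psi-weights needed (psi_j = theta_j + sum_i phi_i psi_{j-i}):
  psi_1 = theta_1 + phi_1 = -0.151 + (-0.821) = -0.972
Right-hand sides:
  c_0 = sigma^2 (1 + theta_1 psi_1) = 3 * (1 + (-0.151)(-0.972)) = 3 * 1.146772 = 3.440316
  c_1 = sigma^2 theta_1 = 3 * (-0.151) = -0.453
  c_2 = 0
Equations for k = 0 and k = 1 (AR order 1):
  gamma(0) = phi_1 gamma(1) + c_0
  gamma(1) = phi_1 gamma(0) + c_1
Substituting the second into the first: gamma(0) (1 - phi_1^2) = c_0 + phi_1 c_1, so
  gamma(0) = (c_0 + phi_1 c_1) / (1 - phi_1^2) = (3.440316 + (-0.821)(-0.453)) / (1 - (-0.821)^2) = 3.812229 / 0.325959 = 11.695425.
Therefore gamma(0) = 11.6954 (to 4 decimal places).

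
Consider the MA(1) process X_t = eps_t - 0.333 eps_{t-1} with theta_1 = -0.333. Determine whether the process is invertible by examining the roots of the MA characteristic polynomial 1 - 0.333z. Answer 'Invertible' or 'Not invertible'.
\text{Invertible}

The MA(q) characteristic polynomial is P(z) = 1 - 0.333z.
Invertibility requires all roots to lie outside the unit circle, i.e. |z| > 1 for every root.
This is linear in z: 1 + (-0.333) z = 0  =>  z = -1/(-0.333) = 3.003003,  |z| = 3.003003.
Moduli of all roots: 3.0030.
All moduli strictly greater than 1? Yes.
Verdict: Invertible.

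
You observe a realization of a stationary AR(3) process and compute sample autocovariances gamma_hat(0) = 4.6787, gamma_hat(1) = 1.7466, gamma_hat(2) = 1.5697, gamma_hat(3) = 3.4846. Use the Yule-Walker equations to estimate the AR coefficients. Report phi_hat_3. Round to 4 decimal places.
\hat\phi_{3} = 0.6900

The Yule-Walker equations for an AR(p) process read, in matrix form,
  Gamma_p phi = r_p,   with   (Gamma_p)_{ij} = gamma(|i - j|),
                       (r_p)_i = gamma(i),   i,j = 1..p.
Substitute the sample gammas (Toeplitz matrix and right-hand side of size 3):
  Gamma_p = [[4.6787, 1.7466, 1.5697], [1.7466, 4.6787, 1.7466], [1.5697, 1.7466, 4.6787]]
  r_p     = [1.7466, 1.5697, 3.4846]
Written out (R1..R3):
  (R1) 4.6787 phi_1 + 1.7466 phi_2 + 1.5697 phi_3 = 1.7466
  (R2) 1.7466 phi_1 + 4.6787 phi_2 + 1.7466 phi_3 = 1.5697
  (R3) 1.5697 phi_1 + 1.7466 phi_2 + 4.6787 phi_3 = 3.4846
Gaussian elimination:
  R2 <- R2 - (1.7466/4.6787) R1 = R2 - (0.373309) R1:  4.026679 phi_2 + 1.160617 phi_3 = 0.917679
  R3 <- R3 - (1.5697/4.6787) R1 = R3 - (0.335499) R1:  1.160617 phi_2 + 4.152067 phi_3 = 2.898617
  R3 <- R3 - (1.160617/4.026679) R2 = R3 - (0.288232) R2:  3.81754 phi_3 = 2.634113
Back-substitution:
  phi_hat_3 = 2.634113 / 3.81754 = 0.690003
  phi_hat_2 = (0.917679 - (1.160617)(0.690003)) / 4.026679 = 0.029019
  phi_hat_1 = (1.7466 - (1.7466)(0.029019) - (1.5697)(0.690003)) / 4.6787 = 0.13098
So phi_hat = [0.1310, 0.0290, 0.6900].
Therefore phi_hat_3 = 0.6900.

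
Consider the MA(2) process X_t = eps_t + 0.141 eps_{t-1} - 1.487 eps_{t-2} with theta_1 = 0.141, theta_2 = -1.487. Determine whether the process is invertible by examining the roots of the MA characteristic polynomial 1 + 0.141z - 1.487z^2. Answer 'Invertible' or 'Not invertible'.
\text{Not invertible}

The MA(q) characteristic polynomial is P(z) = 1 + 0.141z - 1.487z^2.
Invertibility requires all roots to lie outside the unit circle, i.e. |z| > 1 for every root.
Set 1 + (0.141) z + (-1.487) z^2 = 0, i.e. a z^2 + b z + c = 0 with a = -1.487, b = 0.141, c = 1.
Discriminant D = b^2 - 4ac = (0.141)^2 - 4*(-1.487)*1 = 0.019881 - (-5.948) = 5.967881.
D >= 0, so the roots are real: z = (-b +/- sqrt(D)) / (2a) = (-0.141 +/- 2.442925) / (-2.974).
  z_1 = (-0.141 + 2.442925) / (-2.974) = -0.774,   |z_1| = 0.774.
  z_2 = (-0.141 - 2.442925) / (-2.974) = 0.8688,   |z_2| = 0.8688.
Moduli of all roots: 0.7740, 0.8688.
All moduli strictly greater than 1? No.
Verdict: Not invertible.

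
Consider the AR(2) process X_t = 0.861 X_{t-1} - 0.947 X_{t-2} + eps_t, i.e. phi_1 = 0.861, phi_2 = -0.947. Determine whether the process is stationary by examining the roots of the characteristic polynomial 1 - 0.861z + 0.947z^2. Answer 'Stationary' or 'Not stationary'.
\text{Stationary}

The AR(p) characteristic polynomial is P(z) = 1 - 0.861z + 0.947z^2.
Stationarity requires all roots to lie outside the unit circle, i.e. |z| > 1 for every root.
Set 1 + (-0.861) z + (0.947) z^2 = 0, i.e. a z^2 + b z + c = 0 with a = 0.947, b = -0.861, c = 1.
Discriminant D = b^2 - 4ac = (-0.861)^2 - 4*(0.947)*1 = 0.741321 - (3.788) = -3.046679.
D < 0, so the roots are the complex-conjugate pair z = (-b +/- i sqrt(-D)) / (2a) = 0.4546 +/- 0.9216i.
For a conjugate pair |z|^2 = z * conj(z) = (product of roots) = c/a = 1/(0.947) = 1.055966, so |z| = sqrt(1.055966) = 1.0276 for both roots.
Moduli of all roots: 1.0276, 1.0276.
All moduli strictly greater than 1? Yes.
Verdict: Stationary.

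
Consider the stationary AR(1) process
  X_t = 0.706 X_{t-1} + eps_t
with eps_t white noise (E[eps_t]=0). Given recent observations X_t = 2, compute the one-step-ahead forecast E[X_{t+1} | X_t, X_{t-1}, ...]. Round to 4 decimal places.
E[X_{t+1} \mid \mathcal F_t] = 1.4120

For an AR(p) model X_t = c + sum_i phi_i X_{t-i} + eps_t, the
one-step-ahead conditional mean is
  E[X_{t+1} | X_t, ...] = c + sum_i phi_i X_{t+1-i}.
Substitute known values:
  E[X_{t+1} | ...] = (0.706) * (2)
                   = 1.4120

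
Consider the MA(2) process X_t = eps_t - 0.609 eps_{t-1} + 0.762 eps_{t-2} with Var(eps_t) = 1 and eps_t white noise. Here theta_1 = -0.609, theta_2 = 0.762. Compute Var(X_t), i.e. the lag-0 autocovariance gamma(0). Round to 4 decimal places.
\gamma(0) = 1.9515

For an MA(q) process X_t = eps_t + sum_i theta_i eps_{t-i} with
Var(eps_t) = sigma^2, the variance is
  gamma(0) = sigma^2 * (1 + sum_i theta_i^2).
  sum_i theta_i^2 = (-0.609)^2 + (0.762)^2 = 0.370881 + 0.580644 = 0.951525.
  gamma(0) = 1 * (1 + 0.951525) = 1 * 1.951525 = 1.951525, which rounds to 1.9515.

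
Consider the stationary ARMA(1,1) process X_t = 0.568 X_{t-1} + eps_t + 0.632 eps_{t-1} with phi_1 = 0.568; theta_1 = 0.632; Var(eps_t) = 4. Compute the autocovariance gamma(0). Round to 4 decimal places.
\gamma(0) = 12.5034

Multiply the model equation by X_{t-k} and take expectations. With theta_0 = psi_0 = 1 and psi_j the MA(infinity) weights, this gives
  gamma(k) - sum_i phi_i gamma(k-i) = c_k,
  c_k = sigma^2 * sum_{j=k..q} theta_j psi_{j-k}   (c_k = 0 for k > q),
using gamma(-m) = gamma(m).
psi-weights needed (psi_j = theta_j + sum_i phi_i psi_{j-i}):
  psi_1 = theta_1 + phi_1 = 0.632 + (0.568) = 1.2
Right-hand sides:
  c_0 = sigma^2 (1 + theta_1 psi_1) = 4 * (1 + (0.632)(1.2)) = 4 * 1.7584 = 7.0336
  c_1 = sigma^2 theta_1 = 4 * (0.632) = 2.528
  c_2 = 0
Equations for k = 0 and k = 1 (AR order 1):
  gamma(0) = phi_1 gamma(1) + c_0
  gamma(1) = phi_1 gamma(0) + c_1
Substituting the second into the first: gamma(0) (1 - phi_1^2) = c_0 + phi_1 c_1, so
  gamma(0) = (c_0 + phi_1 c_1) / (1 - phi_1^2) = (7.0336 + (0.568)(2.528)) / (1 - (0.568)^2) = 8.469504 / 0.677376 = 12.503401.
Therefore gamma(0) = 12.5034 (to 4 decimal places).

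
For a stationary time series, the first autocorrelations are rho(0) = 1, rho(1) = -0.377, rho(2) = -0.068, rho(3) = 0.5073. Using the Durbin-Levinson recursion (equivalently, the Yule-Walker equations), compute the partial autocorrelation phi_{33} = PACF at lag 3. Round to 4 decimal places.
\phi_{33} = 0.4750

The PACF at lag k is phi_{kk}, the last component of the solution
to the Yule-Walker system G_k phi = r_k where
  (G_k)_{ij} = rho(|i - j|), (r_k)_i = rho(i), i,j = 1..k.
Equivalently, Durbin-Levinson gives phi_{kk} iteratively:
  phi_{11} = rho(1)
  phi_{kk} = [rho(k) - sum_{j=1..k-1} phi_{k-1,j} rho(k-j)]
            / [1 - sum_{j=1..k-1} phi_{k-1,j} rho(j)],
  phi_{k,j} = phi_{k-1,j} - phi_{kk} phi_{k-1,k-j},  j = 1..k-1.
Step k = 1:
  phi_11 = rho(1) = -0.377.
Step k = 2:
  phi_22 = [rho(2) - phi_11 rho(1)] / [1 - phi_11 rho(1)] = [-0.068 - (-0.377)(-0.377)] / [1 - (-0.377)(-0.377)]
         = -0.210129 / 0.857871 = -0.244942.
  Update: phi_21 = phi_11 - phi_22 phi_11 = -0.377 - (-0.244942)(-0.377) = -0.469343.
Step k = 3:
  phi_33 = [rho(3) - phi_21 rho(2) - phi_22 rho(1)] / [1 - phi_21 rho(1) - phi_22 rho(2)]
    numerator   = 0.5073 - (-0.469343)(-0.068) - (-0.244942)(-0.377) = 0.38304136
    denominator = 1 - (-0.469343)(-0.377) - (-0.244942)(-0.068) = 0.80640149
  phi_33 = 0.38304136 / 0.80640149 = 0.475.
Therefore phi_{33} = 0.4750.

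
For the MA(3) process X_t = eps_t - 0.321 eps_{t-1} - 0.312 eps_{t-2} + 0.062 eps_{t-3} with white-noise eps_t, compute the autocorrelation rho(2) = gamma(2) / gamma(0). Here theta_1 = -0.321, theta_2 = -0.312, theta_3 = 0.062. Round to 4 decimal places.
\rho(2) = -0.2756

For an MA(q) process with theta_0 = 1, the autocovariance is
  gamma(k) = sigma^2 * sum_{i=0..q-k} theta_i * theta_{i+k},
and rho(k) = gamma(k) / gamma(0). Sigma^2 cancels.
  numerator   = (1)*(-0.312) + (-0.321)*(0.062) = -0.331902.
  denominator = (1)^2 + (-0.321)^2 + (-0.312)^2 + (0.062)^2 = 1.204229.
  rho(2) = -0.331902 / 1.204229 = -0.2756.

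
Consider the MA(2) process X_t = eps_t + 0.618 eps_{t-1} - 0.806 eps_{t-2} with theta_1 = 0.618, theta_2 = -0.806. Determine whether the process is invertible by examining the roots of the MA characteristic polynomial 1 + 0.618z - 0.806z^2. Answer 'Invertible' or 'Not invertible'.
\text{Not invertible}

The MA(q) characteristic polynomial is P(z) = 1 + 0.618z - 0.806z^2.
Invertibility requires all roots to lie outside the unit circle, i.e. |z| > 1 for every root.
Set 1 + (0.618) z + (-0.806) z^2 = 0, i.e. a z^2 + b z + c = 0 with a = -0.806, b = 0.618, c = 1.
Discriminant D = b^2 - 4ac = (0.618)^2 - 4*(-0.806)*1 = 0.381924 - (-3.224) = 3.605924.
D >= 0, so the roots are real: z = (-b +/- sqrt(D)) / (2a) = (-0.618 +/- 1.898927) / (-1.612).
  z_1 = (-0.618 + 1.898927) / (-1.612) = -0.7946,   |z_1| = 0.7946.
  z_2 = (-0.618 - 1.898927) / (-1.612) = 1.5614,   |z_2| = 1.5614.
Moduli of all roots: 0.7946, 1.5614.
All moduli strictly greater than 1? No.
Verdict: Not invertible.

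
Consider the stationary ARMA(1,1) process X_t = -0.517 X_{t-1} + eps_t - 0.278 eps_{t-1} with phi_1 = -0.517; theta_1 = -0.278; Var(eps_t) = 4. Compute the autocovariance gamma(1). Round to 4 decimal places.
\gamma(1) = -4.9638

Multiply the model equation by X_{t-k} and take expectations. With theta_0 = psi_0 = 1 and psi_j the MA(infinity) weights, this gives
  gamma(k) - sum_i phi_i gamma(k-i) = c_k,
  c_k = sigma^2 * sum_{j=k..q} theta_j psi_{j-k}   (c_k = 0 for k > q),
using gamma(-m) = gamma(m).
psi-weights needed (psi_j = theta_j + sum_i phi_i psi_{j-i}):
  psi_1 = theta_1 + phi_1 = -0.278 + (-0.517) = -0.795
Right-hand sides:
  c_0 = sigma^2 (1 + theta_1 psi_1) = 4 * (1 + (-0.278)(-0.795)) = 4 * 1.22101 = 4.88404
  c_1 = sigma^2 theta_1 = 4 * (-0.278) = -1.112
  c_2 = 0
Equations for k = 0 and k = 1 (AR order 1):
  gamma(0) = phi_1 gamma(1) + c_0
  gamma(1) = phi_1 gamma(0) + c_1
Substituting the second into the first: gamma(0) (1 - phi_1^2) = c_0 + phi_1 c_1, so
  gamma(0) = (c_0 + phi_1 c_1) / (1 - phi_1^2) = (4.88404 + (-0.517)(-1.112)) / (1 - (-0.517)^2) = 5.458944 / 0.732711 = 7.450337.
  gamma(1) = phi_1 gamma(0) + c_1 = (-0.517)(7.450337) + (-1.112) = -4.963824.
Therefore gamma(1) = -4.9638 (to 4 decimal places).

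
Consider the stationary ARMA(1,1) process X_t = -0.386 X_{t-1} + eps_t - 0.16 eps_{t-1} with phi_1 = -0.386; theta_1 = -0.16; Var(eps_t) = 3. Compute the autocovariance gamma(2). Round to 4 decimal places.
\gamma(2) = 0.7889

Multiply the model equation by X_{t-k} and take expectations. With theta_0 = psi_0 = 1 and psi_j the MA(infinity) weights, this gives
  gamma(k) - sum_i phi_i gamma(k-i) = c_k,
  c_k = sigma^2 * sum_{j=k..q} theta_j psi_{j-k}   (c_k = 0 for k > q),
using gamma(-m) = gamma(m).
psi-weights needed (psi_j = theta_j + sum_i phi_i psi_{j-i}):
  psi_1 = theta_1 + phi_1 = -0.16 + (-0.386) = -0.546
Right-hand sides:
  c_0 = sigma^2 (1 + theta_1 psi_1) = 3 * (1 + (-0.16)(-0.546)) = 3 * 1.08736 = 3.26208
  c_1 = sigma^2 theta_1 = 3 * (-0.16) = -0.48
  c_2 = 0
Equations for k = 0 and k = 1 (AR order 1):
  gamma(0) = phi_1 gamma(1) + c_0
  gamma(1) = phi_1 gamma(0) + c_1
Substituting the second into the first: gamma(0) (1 - phi_1^2) = c_0 + phi_1 c_1, so
  gamma(0) = (c_0 + phi_1 c_1) / (1 - phi_1^2) = (3.26208 + (-0.386)(-0.48)) / (1 - (-0.386)^2) = 3.44736 / 0.851004 = 4.050933.
  gamma(1) = phi_1 gamma(0) + c_1 = (-0.386)(4.050933) + (-0.48) = -2.04366.
For k = 2 (> q): gamma(2) = phi_1 gamma(1) = (-0.386)(-2.04366) = 0.788853.
Therefore gamma(2) = 0.7889 (to 4 decimal places).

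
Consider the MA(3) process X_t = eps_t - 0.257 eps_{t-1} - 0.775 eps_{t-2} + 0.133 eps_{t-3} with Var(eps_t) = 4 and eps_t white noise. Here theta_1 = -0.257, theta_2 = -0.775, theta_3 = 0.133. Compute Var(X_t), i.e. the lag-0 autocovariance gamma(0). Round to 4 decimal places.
\gamma(0) = 6.7375

For an MA(q) process X_t = eps_t + sum_i theta_i eps_{t-i} with
Var(eps_t) = sigma^2, the variance is
  gamma(0) = sigma^2 * (1 + sum_i theta_i^2).
  sum_i theta_i^2 = (-0.257)^2 + (-0.775)^2 + (0.133)^2 = 0.066049 + 0.600625 + 0.017689 = 0.684363.
  gamma(0) = 4 * (1 + 0.684363) = 4 * 1.684363 = 6.737452, which rounds to 6.7375.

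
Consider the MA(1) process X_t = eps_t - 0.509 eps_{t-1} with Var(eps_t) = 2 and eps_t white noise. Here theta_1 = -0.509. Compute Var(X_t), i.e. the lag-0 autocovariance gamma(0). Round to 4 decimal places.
\gamma(0) = 2.5182

For an MA(q) process X_t = eps_t + sum_i theta_i eps_{t-i} with
Var(eps_t) = sigma^2, the variance is
  gamma(0) = sigma^2 * (1 + sum_i theta_i^2).
  sum_i theta_i^2 = (-0.509)^2 = 0.259081.
  gamma(0) = 2 * (1 + 0.259081) = 2 * 1.259081 = 2.518162, which rounds to 2.5182.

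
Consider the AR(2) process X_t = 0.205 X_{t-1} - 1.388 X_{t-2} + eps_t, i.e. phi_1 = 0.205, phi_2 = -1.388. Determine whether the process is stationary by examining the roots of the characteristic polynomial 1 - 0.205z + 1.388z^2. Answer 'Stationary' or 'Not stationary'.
\text{Not stationary}

The AR(p) characteristic polynomial is P(z) = 1 - 0.205z + 1.388z^2.
Stationarity requires all roots to lie outside the unit circle, i.e. |z| > 1 for every root.
Set 1 + (-0.205) z + (1.388) z^2 = 0, i.e. a z^2 + b z + c = 0 with a = 1.388, b = -0.205, c = 1.
Discriminant D = b^2 - 4ac = (-0.205)^2 - 4*(1.388)*1 = 0.042025 - (5.552) = -5.509975.
D < 0, so the roots are the complex-conjugate pair z = (-b +/- i sqrt(-D)) / (2a) = 0.0738 +/- 0.8456i.
For a conjugate pair |z|^2 = z * conj(z) = (product of roots) = c/a = 1/(1.388) = 0.720461, so |z| = sqrt(0.720461) = 0.8488 for both roots.
Moduli of all roots: 0.8488, 0.8488.
All moduli strictly greater than 1? No.
Verdict: Not stationary.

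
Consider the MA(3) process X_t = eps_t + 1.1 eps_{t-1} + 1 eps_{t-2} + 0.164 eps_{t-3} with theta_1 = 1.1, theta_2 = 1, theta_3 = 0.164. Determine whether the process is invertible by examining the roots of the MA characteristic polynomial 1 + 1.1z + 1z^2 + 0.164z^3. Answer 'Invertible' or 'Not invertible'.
\text{Invertible}

The MA(q) characteristic polynomial is P(z) = 1 + 1.1z + 1z^2 + 0.164z^3.
Invertibility requires all roots to lie outside the unit circle, i.e. |z| > 1 for every root.
Degree 3: look for a simple real root z0 first, then factor out (1 - z/z0) and solve the remaining quadratic.
Testing z0 = -5: P(-5) = 1 + (1.1)(-5) + (1)(-5)^2 + (0.164)(-5)^3
  = 1 + (-5.5) + (25) + (-20.5) = 0.  So z_0 = -5 is a root, |z_0| = 5.
Divide out the factor (1 + 0.2 z) = (1 - z/z0) (since 1/z0 = -0.2):
  P(z) = (1 + 0.2 z)(1 + (0.9) z + (0.82) z^2)
  [check: z-coef 0.9 - (-0.2) = 1.1; z^2-coef 0.82 - (-0.2)(0.9) = 1; z^3-coef -(-0.2)(0.82) = 0.164.]
Remaining roots from the quadratic factor 1 + (0.9) z + (0.82) z^2:
  Set 1 + (0.9) z + (0.82) z^2 = 0, i.e. a z^2 + b z + c = 0 with a = 0.82, b = 0.9, c = 1.
  Discriminant D = b^2 - 4ac = (0.9)^2 - 4*(0.82)*1 = 0.81 - (3.28) = -2.47.
  D < 0, so the roots are the complex-conjugate pair z = (-b +/- i sqrt(-D)) / (2a) = -0.5488 +/- 0.9583i.
  For a conjugate pair |z|^2 = z * conj(z) = (product of roots) = c/a = 1/(0.82) = 1.219512, so |z| = sqrt(1.219512) = 1.1043 for both roots.
Moduli of all roots: 5.0000, 1.1043, 1.1043.
All moduli strictly greater than 1? Yes.
Verdict: Invertible.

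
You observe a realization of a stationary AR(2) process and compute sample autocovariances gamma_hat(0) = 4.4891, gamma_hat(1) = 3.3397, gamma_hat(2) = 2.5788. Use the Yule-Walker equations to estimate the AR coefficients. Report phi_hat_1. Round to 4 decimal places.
\hat\phi_{1} = 0.7090

The Yule-Walker equations for an AR(p) process read, in matrix form,
  Gamma_p phi = r_p,   with   (Gamma_p)_{ij} = gamma(|i - j|),
                       (r_p)_i = gamma(i),   i,j = 1..p.
Substitute the sample gammas (Toeplitz matrix and right-hand side of size 2):
  Gamma_p = [[4.4891, 3.3397], [3.3397, 4.4891]]
  r_p     = [3.3397, 2.5788]
Written out:
  4.4891 phi_1 + 3.3397 phi_2 = 3.3397
  3.3397 phi_1 + 4.4891 phi_2 = 2.5788
Solve by Cramer's rule:
  det = gamma(0)^2 - gamma(1)^2 = (4.4891)^2 - (3.3397)^2 = 20.15201881 - 11.15359609 = 8.99842272
  phi_hat_1 = [gamma(1) gamma(0) - gamma(1) gamma(2)] / det = [(3.3397)(4.4891) - (3.3397)(2.5788)] / 8.99842272 = 6.37982891 / 8.99842272 = 0.709
  phi_hat_2 = [gamma(0) gamma(2) - gamma(1)^2] / det = [(4.4891)(2.5788) - (3.3397)^2] / 8.99842272 = 0.42289499 / 8.99842272 = 0.047
So phi_hat = [0.7090, 0.0470].
Therefore phi_hat_1 = 0.7090.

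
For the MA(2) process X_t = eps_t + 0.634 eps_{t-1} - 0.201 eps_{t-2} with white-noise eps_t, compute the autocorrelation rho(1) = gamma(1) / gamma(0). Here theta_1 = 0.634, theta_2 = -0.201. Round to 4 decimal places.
\rho(1) = 0.3512

For an MA(q) process with theta_0 = 1, the autocovariance is
  gamma(k) = sigma^2 * sum_{i=0..q-k} theta_i * theta_{i+k},
and rho(k) = gamma(k) / gamma(0). Sigma^2 cancels.
  numerator   = (1)*(0.634) + (0.634)*(-0.201) = 0.506566.
  denominator = (1)^2 + (0.634)^2 + (-0.201)^2 = 1.442357.
  rho(1) = 0.506566 / 1.442357 = 0.3512.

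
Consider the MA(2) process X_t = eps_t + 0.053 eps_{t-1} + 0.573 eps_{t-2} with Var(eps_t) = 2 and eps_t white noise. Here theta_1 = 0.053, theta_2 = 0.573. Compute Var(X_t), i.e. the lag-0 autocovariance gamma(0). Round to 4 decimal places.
\gamma(0) = 2.6623

For an MA(q) process X_t = eps_t + sum_i theta_i eps_{t-i} with
Var(eps_t) = sigma^2, the variance is
  gamma(0) = sigma^2 * (1 + sum_i theta_i^2).
  sum_i theta_i^2 = (0.053)^2 + (0.573)^2 = 0.002809 + 0.328329 = 0.331138.
  gamma(0) = 2 * (1 + 0.331138) = 2 * 1.331138 = 2.662276, which rounds to 2.6623.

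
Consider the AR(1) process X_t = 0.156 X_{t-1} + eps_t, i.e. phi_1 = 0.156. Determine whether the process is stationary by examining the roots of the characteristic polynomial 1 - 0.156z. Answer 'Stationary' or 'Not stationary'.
\text{Stationary}

The AR(p) characteristic polynomial is P(z) = 1 - 0.156z.
Stationarity requires all roots to lie outside the unit circle, i.e. |z| > 1 for every root.
This is linear in z: 1 + (-0.156) z = 0  =>  z = -1/(-0.156) = 6.410256,  |z| = 6.410256.
Moduli of all roots: 6.4103.
All moduli strictly greater than 1? Yes.
Verdict: Stationary.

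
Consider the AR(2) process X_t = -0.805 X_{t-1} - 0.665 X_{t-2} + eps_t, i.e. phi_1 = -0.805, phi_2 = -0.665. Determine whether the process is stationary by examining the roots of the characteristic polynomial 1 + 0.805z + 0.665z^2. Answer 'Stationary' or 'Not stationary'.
\text{Stationary}

The AR(p) characteristic polynomial is P(z) = 1 + 0.805z + 0.665z^2.
Stationarity requires all roots to lie outside the unit circle, i.e. |z| > 1 for every root.
Set 1 + (0.805) z + (0.665) z^2 = 0, i.e. a z^2 + b z + c = 0 with a = 0.665, b = 0.805, c = 1.
Discriminant D = b^2 - 4ac = (0.805)^2 - 4*(0.665)*1 = 0.648025 - (2.66) = -2.011975.
D < 0, so the roots are the complex-conjugate pair z = (-b +/- i sqrt(-D)) / (2a) = -0.6053 +/- 1.0665i.
For a conjugate pair |z|^2 = z * conj(z) = (product of roots) = c/a = 1/(0.665) = 1.503759, so |z| = sqrt(1.503759) = 1.2263 for both roots.
Moduli of all roots: 1.2263, 1.2263.
All moduli strictly greater than 1? Yes.
Verdict: Stationary.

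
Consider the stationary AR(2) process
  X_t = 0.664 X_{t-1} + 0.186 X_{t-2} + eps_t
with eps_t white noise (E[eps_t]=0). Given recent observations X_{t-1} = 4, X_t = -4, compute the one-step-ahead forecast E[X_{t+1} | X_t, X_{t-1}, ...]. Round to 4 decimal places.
E[X_{t+1} \mid \mathcal F_t] = -1.9120

For an AR(p) model X_t = c + sum_i phi_i X_{t-i} + eps_t, the
one-step-ahead conditional mean is
  E[X_{t+1} | X_t, ...] = c + sum_i phi_i X_{t+1-i}.
Substitute known values:
  E[X_{t+1} | ...] = (0.664) * (-4) + (0.186) * (4)
                   = -1.9120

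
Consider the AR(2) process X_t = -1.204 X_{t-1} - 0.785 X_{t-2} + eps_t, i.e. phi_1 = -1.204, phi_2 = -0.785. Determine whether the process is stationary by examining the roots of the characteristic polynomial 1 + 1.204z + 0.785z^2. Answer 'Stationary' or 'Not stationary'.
\text{Stationary}

The AR(p) characteristic polynomial is P(z) = 1 + 1.204z + 0.785z^2.
Stationarity requires all roots to lie outside the unit circle, i.e. |z| > 1 for every root.
Set 1 + (1.204) z + (0.785) z^2 = 0, i.e. a z^2 + b z + c = 0 with a = 0.785, b = 1.204, c = 1.
Discriminant D = b^2 - 4ac = (1.204)^2 - 4*(0.785)*1 = 1.449616 - (3.14) = -1.690384.
D < 0, so the roots are the complex-conjugate pair z = (-b +/- i sqrt(-D)) / (2a) = -0.7669 +/- 0.8281i.
For a conjugate pair |z|^2 = z * conj(z) = (product of roots) = c/a = 1/(0.785) = 1.273885, so |z| = sqrt(1.273885) = 1.1287 for both roots.
Moduli of all roots: 1.1287, 1.1287.
All moduli strictly greater than 1? Yes.
Verdict: Stationary.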